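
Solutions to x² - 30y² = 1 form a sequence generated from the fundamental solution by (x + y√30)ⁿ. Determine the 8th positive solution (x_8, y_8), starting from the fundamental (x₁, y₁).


Step 1: Find the fundamental solution (x₁, y₁) of x² - 30y² = 1.
  Expand √30 as a continued fraction. a₀ = ⌊√30⌋ = 5; iterate m_{k+1} = d_k·a_k − m_k, d_{k+1} = (30 − m_{k+1}²)/d_k, a_{k+1} = ⌊(a₀ + m_{k+1})/d_{k+1}⌋ (starting m₀ = 0, d₀ = 1), with convergents p_k = a_k·p_{k-1} + p_{k-2}, q_k = a_k·q_{k-1} + q_{k-2} (p₋₁ = 1, q₋₁ = 0):
  k = 0: a₀ = 5; p₀/q₀ = 5/1; p₀² − 30·q₀² = 25 − 30 = -5.
  k = 1: m = 5, d = 5, a = ⌊(5 + 5)/5⌋ = 2; p/q = (2·5 + 1)/(2·1 + 0) = 11/2; p² − 30·q² = 121 − 120 = 1.
  The first convergent with p² − 30·q² = 1 gives the fundamental solution (x₁, y₁) = (11, 2).
Step 2: Apply the recurrence (x_{n+1}, y_{n+1}) = (x₁x_n + 30y₁y_n, x₁y_n + y₁x_n) repeatedly.
  From (x_1, y_1) = (11, 2): x_2 = 11·11 + 30·2·2 = 241; y_2 = 11·2 + 2·11 = 44.
  From (x_2, y_2) = (241, 44): x_3 = 11·241 + 30·2·44 = 5291; y_3 = 11·44 + 2·241 = 966.
  From (x_3, y_3) = (5291, 966): x_4 = 11·5291 + 30·2·966 = 116161; y_4 = 11·966 + 2·5291 = 21208.
  From (x_4, y_4) = (116161, 21208): x_5 = 11·116161 + 30·2·21208 = 2550251; y_5 = 11·21208 + 2·116161 = 465610.
  From (x_5, y_5) = (2550251, 465610): x_6 = 11·2550251 + 30·2·465610 = 55989361; y_6 = 11·465610 + 2·2550251 = 10222212.
  From (x_6, y_6) = (55989361, 10222212): x_7 = 11·55989361 + 30·2·10222212 = 1229215691; y_7 = 11·10222212 + 2·55989361 = 224423054.
  From (x_7, y_7) = (1229215691, 224423054): x_8 = 11·1229215691 + 30·2·224423054 = 26986755841; y_8 = 11·224423054 + 2·1229215691 = 4927084976.
Step 3: Verify x_8² - 30·y_8² = 728284990821747617281 - 728284990821747617280 = 1 (should be 1). ✓

(x_1, y_1) = (11, 2); (x_8, y_8) = (26986755841, 4927084976).


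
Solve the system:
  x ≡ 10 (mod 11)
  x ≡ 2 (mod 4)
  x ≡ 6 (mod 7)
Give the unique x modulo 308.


Moduli 11, 4, 7 are pairwise coprime; by CRT there is a unique solution modulo M = 11 · 4 · 7 = 308.
Solve pairwise, accumulating the modulus:
  Start with x ≡ 10 (mod 11).
  Combine with x ≡ 2 (mod 4): since gcd(11, 4) = 1, we get a unique residue mod 44.
    Write x = 10 + 11·t and substitute into x ≡ 2 (mod 4): 11·t ≡ 2 − 10 = -8 (mod 4).
    Reduce coefficients mod 4: 3·t ≡ 0 (mod 4).
    The inverse of 3 mod 4 is 3 (since 3·3 = 9 = 2·4 + 1), so t ≡ 3·0 = 0 ≡ 0 (mod 4).
    Then x = 10 + 11·0 = 10, valid modulo lcm(11, 4) = 44: x ≡ 10 (mod 44).
  Combine with x ≡ 6 (mod 7): since gcd(44, 7) = 1, we get a unique residue mod 308.
    Write x = 10 + 44·t and substitute into x ≡ 6 (mod 7): 44·t ≡ 6 − 10 = -4 (mod 7).
    Reduce coefficients mod 7: 2·t ≡ 3 (mod 7).
    The inverse of 2 mod 7 is 4 (since 2·4 = 8 = 1·7 + 1), so t ≡ 4·3 = 12 ≡ 5 (mod 7).
    Then x = 10 + 44·5 = 230, valid modulo lcm(44, 7) = 308: x ≡ 230 (mod 308).
Verify: 230 mod 11 = 10 ✓, 230 mod 4 = 2 ✓, 230 mod 7 = 6 ✓.

x ≡ 230 (mod 308).


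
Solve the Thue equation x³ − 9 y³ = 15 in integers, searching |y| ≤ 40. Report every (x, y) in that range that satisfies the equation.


The equation is x³ - 9y³ = 15. For fixed y, x³ = 9·y³ + 15, so a solution requires the RHS to be a perfect cube.
Strategy: iterate y from -40 to 40, compute RHS = 9·y³ + 15, and check whether it is a (positive or negative) perfect cube.
Check small values of y:
  y = 0: RHS = 15 is not a perfect cube.
  y = 1: RHS = 24 is not a perfect cube.
  y = -1: RHS = 6 is not a perfect cube.
  y = 2: RHS = 87 is not a perfect cube.
  y = -2: RHS = -57 is not a perfect cube.
  y = 3: RHS = 258 is not a perfect cube.
  y = -3: RHS = -228 is not a perfect cube.
Continuing the search up to |y| = 40 finds no solutions either.
No (x, y) in the scanned range satisfies the equation.

No integer solutions with |y| ≤ 40.


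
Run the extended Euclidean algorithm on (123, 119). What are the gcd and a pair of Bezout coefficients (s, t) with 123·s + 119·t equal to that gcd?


Euclidean algorithm on (123, 119) — divide until remainder is 0:
  123 = 1 · 119 + 4
  119 = 29 · 4 + 3
  4 = 1 · 3 + 1
  3 = 3 · 1 + 0
gcd(123, 119) = 1.
Track Bezout coefficients alongside the remainders: start with r₀ = 123 = a·1 + b·0 (s = 1, t = 0) and r₁ = 119 = a·0 + b·1 (s = 0, t = 1); each new remainder r_{k+1} = r_{k-1} − q_k·r_k inherits s_{k+1} = s_{k-1} − q_k·s_k, t_{k+1} = t_{k-1} − q_k·t_k, so r_k = a·s_k + b·t_k at every step:
  q = 1: r = 4, s = 1 − 1·0 = 1, t = 0 − 1·1 = -1  (check: 123·1 + 119·(-1) = 4)
  q = 29: r = 3, s = 0 − 29·1 = -29, t = 1 − 29·(-1) = 30  (check: 123·(-29) + 119·30 = 3)
  q = 1: r = 1, s = 1 − 1·(-29) = 30, t = -1 − 1·30 = -31  (check: 123·30 + 119·(-31) = 1)
The row with r = 1 (the gcd) gives the Bezout coefficients s = 30, t = -31.
Result: 123 · (30) + 119 · (-31) = 1.

gcd(123, 119) = 1; s = 30, t = -31 (check: 123·30 + 119·(-31) = 1).


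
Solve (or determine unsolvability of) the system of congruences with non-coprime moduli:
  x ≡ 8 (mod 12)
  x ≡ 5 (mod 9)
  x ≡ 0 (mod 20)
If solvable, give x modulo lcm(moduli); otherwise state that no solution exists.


Moduli 12, 9, 20 are not pairwise coprime, so CRT works modulo lcm(m_i) when all pairwise compatibility conditions hold.
Pairwise compatibility: gcd(m_i, m_j) must divide a_i - a_j for every pair.
Merge one congruence at a time:
  Start: x ≡ 8 (mod 12).
  Combine with x ≡ 5 (mod 9): gcd(12, 9) = 3; 5 - 8 = -3, which IS divisible by 3, so compatible.
    Write x = 8 + 12·t and substitute into x ≡ 5 (mod 9): 12·t ≡ 5 − 8 = -3 (mod 9).
    Divide the congruence (and modulus) by g = 3: 4·t ≡ -1 (mod 3).
    Reduce coefficients mod 3: 1·t ≡ 2 (mod 3).
    So t ≡ 2 (mod 3).
    Then x = 8 + 12·2 = 32, valid modulo lcm(12, 9) = 36: x ≡ 32 (mod 36).
  Combine with x ≡ 0 (mod 20): gcd(36, 20) = 4; 0 - 32 = -32, which IS divisible by 4, so compatible.
    Write x = 32 + 36·t and substitute into x ≡ 0 (mod 20): 36·t ≡ 0 − 32 = -32 (mod 20).
    Divide the congruence (and modulus) by g = 4: 9·t ≡ -8 (mod 5).
    Reduce coefficients mod 5: 4·t ≡ 2 (mod 5).
    The inverse of 4 mod 5 is 4 (since 4·4 = 16 = 3·5 + 1), so t ≡ 4·2 = 8 ≡ 3 (mod 5).
    Then x = 32 + 36·3 = 140, valid modulo lcm(36, 20) = 180: x ≡ 140 (mod 180).
Verify: 140 mod 12 = 8, 140 mod 9 = 5, 140 mod 20 = 0.

x ≡ 140 (mod 180).


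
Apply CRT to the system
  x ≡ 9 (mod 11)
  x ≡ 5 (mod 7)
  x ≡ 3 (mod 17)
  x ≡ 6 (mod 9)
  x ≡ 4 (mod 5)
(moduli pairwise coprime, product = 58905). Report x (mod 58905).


Product of moduli M = 11 · 7 · 17 · 9 · 5 = 58905.
Merge one congruence at a time:
  Start: x ≡ 9 (mod 11).
  Combine with x ≡ 5 (mod 7); new modulus lcm = 77.
    Write x = 9 + 11·t and substitute into x ≡ 5 (mod 7): 11·t ≡ 5 − 9 = -4 (mod 7).
    Reduce coefficients mod 7: 4·t ≡ 3 (mod 7).
    The inverse of 4 mod 7 is 2 (since 4·2 = 8 = 1·7 + 1), so t ≡ 2·3 = 6 ≡ 6 (mod 7).
    Then x = 9 + 11·6 = 75, valid modulo lcm(11, 7) = 77: x ≡ 75 (mod 77).
  Combine with x ≡ 3 (mod 17); new modulus lcm = 1309.
    Write x = 75 + 77·t and substitute into x ≡ 3 (mod 17): 77·t ≡ 3 − 75 = -72 (mod 17).
    Reduce coefficients mod 17: 9·t ≡ 13 (mod 17).
    The inverse of 9 mod 17 is 2 (since 9·2 = 18 = 1·17 + 1), so t ≡ 2·13 = 26 ≡ 9 (mod 17).
    Then x = 75 + 77·9 = 768, valid modulo lcm(77, 17) = 1309: x ≡ 768 (mod 1309).
  Combine with x ≡ 6 (mod 9); new modulus lcm = 11781.
    Write x = 768 + 1309·t and substitute into x ≡ 6 (mod 9): 1309·t ≡ 6 − 768 = -762 (mod 9).
    Reduce coefficients mod 9: 4·t ≡ 3 (mod 9).
    The inverse of 4 mod 9 is 7 (since 4·7 = 28 = 3·9 + 1), so t ≡ 7·3 = 21 ≡ 3 (mod 9).
    Then x = 768 + 1309·3 = 4695, valid modulo lcm(1309, 9) = 11781: x ≡ 4695 (mod 11781).
  Combine with x ≡ 4 (mod 5); new modulus lcm = 58905.
    Write x = 4695 + 11781·t and substitute into x ≡ 4 (mod 5): 11781·t ≡ 4 − 4695 = -4691 (mod 5).
    Reduce coefficients mod 5: 1·t ≡ 4 (mod 5).
    So t ≡ 4 (mod 5).
    Then x = 4695 + 11781·4 = 51819, valid modulo lcm(11781, 5) = 58905: x ≡ 51819 (mod 58905).
Verify against each original: 51819 mod 11 = 9, 51819 mod 7 = 5, 51819 mod 17 = 3, 51819 mod 9 = 6, 51819 mod 5 = 4.

x ≡ 51819 (mod 58905).


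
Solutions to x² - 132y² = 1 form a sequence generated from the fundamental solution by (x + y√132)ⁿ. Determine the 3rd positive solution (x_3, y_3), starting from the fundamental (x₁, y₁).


Step 1: Find the fundamental solution (x₁, y₁) of x² - 132y² = 1.
  Expand √132 as a continued fraction. a₀ = ⌊√132⌋ = 11; iterate m_{k+1} = d_k·a_k − m_k, d_{k+1} = (132 − m_{k+1}²)/d_k, a_{k+1} = ⌊(a₀ + m_{k+1})/d_{k+1}⌋ (starting m₀ = 0, d₀ = 1), with convergents p_k = a_k·p_{k-1} + p_{k-2}, q_k = a_k·q_{k-1} + q_{k-2} (p₋₁ = 1, q₋₁ = 0):
  k = 0: a₀ = 11; p₀/q₀ = 11/1; p₀² − 132·q₀² = 121 − 132 = -11.
  k = 1: m = 11, d = 11, a = ⌊(11 + 11)/11⌋ = 2; p/q = (2·11 + 1)/(2·1 + 0) = 23/2; p² − 132·q² = 529 − 528 = 1.
  The first convergent with p² − 132·q² = 1 gives the fundamental solution (x₁, y₁) = (23, 2).
Step 2: Apply the recurrence (x_{n+1}, y_{n+1}) = (x₁x_n + 132y₁y_n, x₁y_n + y₁x_n) repeatedly.
  From (x_1, y_1) = (23, 2): x_2 = 23·23 + 132·2·2 = 1057; y_2 = 23·2 + 2·23 = 92.
  From (x_2, y_2) = (1057, 92): x_3 = 23·1057 + 132·2·92 = 48599; y_3 = 23·92 + 2·1057 = 4230.
Step 3: Verify x_3² - 132·y_3² = 2361862801 - 2361862800 = 1 (should be 1). ✓

(x_1, y_1) = (23, 2); (x_3, y_3) = (48599, 4230).


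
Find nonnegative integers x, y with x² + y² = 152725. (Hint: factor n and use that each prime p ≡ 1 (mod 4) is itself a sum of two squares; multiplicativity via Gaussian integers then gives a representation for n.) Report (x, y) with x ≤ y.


Step 1: Factor n = 152725 = 5^2 · 41 · 149.
Step 2: Check the mod-4 condition on each prime factor: 5 ≡ 1 (mod 4), exponent 2; 41 ≡ 1 (mod 4), exponent 1; 149 ≡ 1 (mod 4), exponent 1.
All primes ≡ 3 (mod 4) appear to even exponent (or don't appear), so by the two-squares theorem n IS expressible as a sum of two squares.
Step 3: Build a representation. Group n = k² · m with k = 5 and m = 41 · 149 = 6109 (a product of primes ≡ 1 (mod 4)); a representation of m scales to one of n via (k·x)² + (k·y)² = k²(x² + y²). Each prime p ≡ 1 (mod 4) is itself a sum of two squares; find a² by testing p − a² for a perfect square:
  41: 41 − 1² = 40, 41 − 2² = 37, 41 − 3² = 32, 41 − 4² = 25 = 5² ⇒ 41 = 4² + 5².
  149: 149 − 1² = 148, 149 − 2² = 145, 149 − 3² = 140, 149 − 4² = 133, 149 − 5² = 124, 149 − 6² = 113, 149 − 7² = 100 = 10² ⇒ 149 = 7² + 10².
  Combine using the Brahmagupta–Fibonacci identity (a² + b²)(c² + d²) = (ac − bd)² + (ad + bc)² = (ac + bd)² + (ad − bc)²:
  41 · 149 = 6109: from (4² + 5²)(7² + 10²), take (4·7 − 5·10, 4·10 + 5·7) = (28 − 50, 40 + 35) = (-22, 75); dropping signs (only squares matter) gives (22, 75); check 22² + 75² = 484 + 5625 = 6109 ✓.
  Scale by k = 5: (5·22, 5·75) = (110, 375).
Step 4: Order so x ≤ y and verify: 110² + 375² = 12100 + 140625 = 152725 = n. ✓

n = 152725 = 110² + 375² (one valid representation with x ≤ y).


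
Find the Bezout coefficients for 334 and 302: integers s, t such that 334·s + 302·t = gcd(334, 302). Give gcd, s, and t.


Euclidean algorithm on (334, 302) — divide until remainder is 0:
  334 = 1 · 302 + 32
  302 = 9 · 32 + 14
  32 = 2 · 14 + 4
  14 = 3 · 4 + 2
  4 = 2 · 2 + 0
gcd(334, 302) = 2.
Track Bezout coefficients alongside the remainders: start with r₀ = 334 = a·1 + b·0 (s = 1, t = 0) and r₁ = 302 = a·0 + b·1 (s = 0, t = 1); each new remainder r_{k+1} = r_{k-1} − q_k·r_k inherits s_{k+1} = s_{k-1} − q_k·s_k, t_{k+1} = t_{k-1} − q_k·t_k, so r_k = a·s_k + b·t_k at every step:
  q = 1: r = 32, s = 1 − 1·0 = 1, t = 0 − 1·1 = -1  (check: 334·1 + 302·(-1) = 32)
  q = 9: r = 14, s = 0 − 9·1 = -9, t = 1 − 9·(-1) = 10  (check: 334·(-9) + 302·10 = 14)
  q = 2: r = 4, s = 1 − 2·(-9) = 19, t = -1 − 2·10 = -21  (check: 334·19 + 302·(-21) = 4)
  q = 3: r = 2, s = -9 − 3·19 = -66, t = 10 − 3·(-21) = 73  (check: 334·(-66) + 302·73 = 2)
The row with r = 2 (the gcd) gives the Bezout coefficients s = -66, t = 73.
Result: 334 · (-66) + 302 · (73) = 2.

gcd(334, 302) = 2; s = -66, t = 73 (check: 334·(-66) + 302·73 = 2).


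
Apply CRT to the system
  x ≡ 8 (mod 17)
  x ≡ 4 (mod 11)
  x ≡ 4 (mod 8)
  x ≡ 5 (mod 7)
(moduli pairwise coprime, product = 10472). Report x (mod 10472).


Product of moduli M = 17 · 11 · 8 · 7 = 10472.
Merge one congruence at a time:
  Start: x ≡ 8 (mod 17).
  Combine with x ≡ 4 (mod 11); new modulus lcm = 187.
    Write x = 8 + 17·t and substitute into x ≡ 4 (mod 11): 17·t ≡ 4 − 8 = -4 (mod 11).
    Reduce coefficients mod 11: 6·t ≡ 7 (mod 11).
    The inverse of 6 mod 11 is 2 (since 6·2 = 12 = 1·11 + 1), so t ≡ 2·7 = 14 ≡ 3 (mod 11).
    Then x = 8 + 17·3 = 59, valid modulo lcm(17, 11) = 187: x ≡ 59 (mod 187).
  Combine with x ≡ 4 (mod 8); new modulus lcm = 1496.
    Write x = 59 + 187·t and substitute into x ≡ 4 (mod 8): 187·t ≡ 4 − 59 = -55 (mod 8).
    Reduce coefficients mod 8: 3·t ≡ 1 (mod 8).
    The inverse of 3 mod 8 is 3 (since 3·3 = 9 = 1·8 + 1), so t ≡ 3·1 = 3 ≡ 3 (mod 8).
    Then x = 59 + 187·3 = 620, valid modulo lcm(187, 8) = 1496: x ≡ 620 (mod 1496).
  Combine with x ≡ 5 (mod 7); new modulus lcm = 10472.
    Write x = 620 + 1496·t and substitute into x ≡ 5 (mod 7): 1496·t ≡ 5 − 620 = -615 (mod 7).
    Reduce coefficients mod 7: 5·t ≡ 1 (mod 7).
    The inverse of 5 mod 7 is 3 (since 5·3 = 15 = 2·7 + 1), so t ≡ 3·1 = 3 ≡ 3 (mod 7).
    Then x = 620 + 1496·3 = 5108, valid modulo lcm(1496, 7) = 10472: x ≡ 5108 (mod 10472).
Verify against each original: 5108 mod 17 = 8, 5108 mod 11 = 4, 5108 mod 8 = 4, 5108 mod 7 = 5.

x ≡ 5108 (mod 10472).


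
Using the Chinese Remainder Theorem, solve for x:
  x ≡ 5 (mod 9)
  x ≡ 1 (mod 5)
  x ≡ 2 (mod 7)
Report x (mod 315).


Moduli 9, 5, 7 are pairwise coprime; by CRT there is a unique solution modulo M = 9 · 5 · 7 = 315.
Solve pairwise, accumulating the modulus:
  Start with x ≡ 5 (mod 9).
  Combine with x ≡ 1 (mod 5): since gcd(9, 5) = 1, we get a unique residue mod 45.
    Write x = 5 + 9·t and substitute into x ≡ 1 (mod 5): 9·t ≡ 1 − 5 = -4 (mod 5).
    Reduce coefficients mod 5: 4·t ≡ 1 (mod 5).
    The inverse of 4 mod 5 is 4 (since 4·4 = 16 = 3·5 + 1), so t ≡ 4·1 = 4 ≡ 4 (mod 5).
    Then x = 5 + 9·4 = 41, valid modulo lcm(9, 5) = 45: x ≡ 41 (mod 45).
  Combine with x ≡ 2 (mod 7): since gcd(45, 7) = 1, we get a unique residue mod 315.
    Write x = 41 + 45·t and substitute into x ≡ 2 (mod 7): 45·t ≡ 2 − 41 = -39 (mod 7).
    Reduce coefficients mod 7: 3·t ≡ 3 (mod 7).
    The inverse of 3 mod 7 is 5 (since 3·5 = 15 = 2·7 + 1), so t ≡ 5·3 = 15 ≡ 1 (mod 7).
    Then x = 41 + 45·1 = 86, valid modulo lcm(45, 7) = 315: x ≡ 86 (mod 315).
Verify: 86 mod 9 = 5 ✓, 86 mod 5 = 1 ✓, 86 mod 7 = 2 ✓.

x ≡ 86 (mod 315).


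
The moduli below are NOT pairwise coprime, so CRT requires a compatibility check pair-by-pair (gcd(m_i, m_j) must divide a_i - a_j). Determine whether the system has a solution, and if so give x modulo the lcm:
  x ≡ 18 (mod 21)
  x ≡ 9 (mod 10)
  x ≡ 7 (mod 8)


Moduli 21, 10, 8 are not pairwise coprime, so CRT works modulo lcm(m_i) when all pairwise compatibility conditions hold.
Pairwise compatibility: gcd(m_i, m_j) must divide a_i - a_j for every pair.
Merge one congruence at a time:
  Start: x ≡ 18 (mod 21).
  Combine with x ≡ 9 (mod 10): gcd(21, 10) = 1; 9 - 18 = -9, which IS divisible by 1, so compatible.
    Write x = 18 + 21·t and substitute into x ≡ 9 (mod 10): 21·t ≡ 9 − 18 = -9 (mod 10).
    Reduce coefficients mod 10: 1·t ≡ 1 (mod 10).
    So t ≡ 1 (mod 10).
    Then x = 18 + 21·1 = 39, valid modulo lcm(21, 10) = 210: x ≡ 39 (mod 210).
  Combine with x ≡ 7 (mod 8): gcd(210, 8) = 2; 7 - 39 = -32, which IS divisible by 2, so compatible.
    Write x = 39 + 210·t and substitute into x ≡ 7 (mod 8): 210·t ≡ 7 − 39 = -32 (mod 8).
    Divide the congruence (and modulus) by g = 2: 105·t ≡ -16 (mod 4).
    Reduce coefficients mod 4: 1·t ≡ 0 (mod 4).
    So t ≡ 0 (mod 4).
    Then x = 39 + 210·0 = 39, valid modulo lcm(210, 8) = 840: x ≡ 39 (mod 840).
Verify: 39 mod 21 = 18, 39 mod 10 = 9, 39 mod 8 = 7.

x ≡ 39 (mod 840).


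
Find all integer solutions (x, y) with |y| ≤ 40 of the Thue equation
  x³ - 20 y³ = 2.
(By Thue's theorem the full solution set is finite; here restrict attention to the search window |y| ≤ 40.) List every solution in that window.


The equation is x³ - 20y³ = 2. For fixed y, x³ = 20·y³ + 2, so a solution requires the RHS to be a perfect cube.
Strategy: iterate y from -40 to 40, compute RHS = 20·y³ + 2, and check whether it is a (positive or negative) perfect cube.
Check small values of y:
  y = 0: RHS = 2 is not a perfect cube.
  y = 1: RHS = 22 is not a perfect cube.
  y = -1: RHS = -18 is not a perfect cube.
  y = 2: RHS = 162 is not a perfect cube.
  y = -2: RHS = -158 is not a perfect cube.
  y = 3: RHS = 542 is not a perfect cube.
  y = -3: RHS = -538 is not a perfect cube.
Continuing the search up to |y| = 40 finds no solutions either.
No (x, y) in the scanned range satisfies the equation.

No integer solutions with |y| ≤ 40.


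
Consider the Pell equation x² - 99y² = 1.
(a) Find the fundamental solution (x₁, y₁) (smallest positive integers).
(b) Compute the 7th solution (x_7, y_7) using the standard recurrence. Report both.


Step 1: Find the fundamental solution (x₁, y₁) of x² - 99y² = 1.
  Expand √99 as a continued fraction. a₀ = ⌊√99⌋ = 9; iterate m_{k+1} = d_k·a_k − m_k, d_{k+1} = (99 − m_{k+1}²)/d_k, a_{k+1} = ⌊(a₀ + m_{k+1})/d_{k+1}⌋ (starting m₀ = 0, d₀ = 1), with convergents p_k = a_k·p_{k-1} + p_{k-2}, q_k = a_k·q_{k-1} + q_{k-2} (p₋₁ = 1, q₋₁ = 0):
  k = 0: a₀ = 9; p₀/q₀ = 9/1; p₀² − 99·q₀² = 81 − 99 = -18.
  k = 1: m = 9, d = 18, a = ⌊(9 + 9)/18⌋ = 1; p/q = (1·9 + 1)/(1·1 + 0) = 10/1; p² − 99·q² = 100 − 99 = 1.
  The first convergent with p² − 99·q² = 1 gives the fundamental solution (x₁, y₁) = (10, 1).
Step 2: Apply the recurrence (x_{n+1}, y_{n+1}) = (x₁x_n + 99y₁y_n, x₁y_n + y₁x_n) repeatedly.
  From (x_1, y_1) = (10, 1): x_2 = 10·10 + 99·1·1 = 199; y_2 = 10·1 + 1·10 = 20.
  From (x_2, y_2) = (199, 20): x_3 = 10·199 + 99·1·20 = 3970; y_3 = 10·20 + 1·199 = 399.
  From (x_3, y_3) = (3970, 399): x_4 = 10·3970 + 99·1·399 = 79201; y_4 = 10·399 + 1·3970 = 7960.
  From (x_4, y_4) = (79201, 7960): x_5 = 10·79201 + 99·1·7960 = 1580050; y_5 = 10·7960 + 1·79201 = 158801.
  From (x_5, y_5) = (1580050, 158801): x_6 = 10·1580050 + 99·1·158801 = 31521799; y_6 = 10·158801 + 1·1580050 = 3168060.
  From (x_6, y_6) = (31521799, 3168060): x_7 = 10·31521799 + 99·1·3168060 = 628855930; y_7 = 10·3168060 + 1·31521799 = 63202399.
Step 3: Verify x_7² - 99·y_7² = 395459780696164900 - 395459780696164899 = 1 (should be 1). ✓

(x_1, y_1) = (10, 1); (x_7, y_7) = (628855930, 63202399).


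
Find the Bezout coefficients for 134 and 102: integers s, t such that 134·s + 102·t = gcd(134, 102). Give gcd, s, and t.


Euclidean algorithm on (134, 102) — divide until remainder is 0:
  134 = 1 · 102 + 32
  102 = 3 · 32 + 6
  32 = 5 · 6 + 2
  6 = 3 · 2 + 0
gcd(134, 102) = 2.
Track Bezout coefficients alongside the remainders: start with r₀ = 134 = a·1 + b·0 (s = 1, t = 0) and r₁ = 102 = a·0 + b·1 (s = 0, t = 1); each new remainder r_{k+1} = r_{k-1} − q_k·r_k inherits s_{k+1} = s_{k-1} − q_k·s_k, t_{k+1} = t_{k-1} − q_k·t_k, so r_k = a·s_k + b·t_k at every step:
  q = 1: r = 32, s = 1 − 1·0 = 1, t = 0 − 1·1 = -1  (check: 134·1 + 102·(-1) = 32)
  q = 3: r = 6, s = 0 − 3·1 = -3, t = 1 − 3·(-1) = 4  (check: 134·(-3) + 102·4 = 6)
  q = 5: r = 2, s = 1 − 5·(-3) = 16, t = -1 − 5·4 = -21  (check: 134·16 + 102·(-21) = 2)
The row with r = 2 (the gcd) gives the Bezout coefficients s = 16, t = -21.
Result: 134 · (16) + 102 · (-21) = 2.

gcd(134, 102) = 2; s = 16, t = -21 (check: 134·16 + 102·(-21) = 2).


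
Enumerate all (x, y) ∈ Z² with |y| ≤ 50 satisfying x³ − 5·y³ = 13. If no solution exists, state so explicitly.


The equation is x³ - 5y³ = 13. For fixed y, x³ = 5·y³ + 13, so a solution requires the RHS to be a perfect cube.
Strategy: iterate y from -50 to 50, compute RHS = 5·y³ + 13, and check whether it is a (positive or negative) perfect cube.
Check small values of y:
  y = 0: RHS = 13 is not a perfect cube.
  y = 1: RHS = 18 is not a perfect cube.
  y = -1: RHS = 8 = (2)³ ⇒ x = 2 works.
  y = 2: RHS = 53 is not a perfect cube.
  y = -2: RHS = -27 = (-3)³ ⇒ x = -3 works.
  y = 3: RHS = 148 is not a perfect cube.
  y = -3: RHS = -122 is not a perfect cube.
Continuing, at y = 7: RHS = 1728 = (12)³ ⇒ x = 12 works.
Searching the remaining y in |y| ≤ 50 finds no further solutions.
Collected solutions: (2, -1), (-3, -2), (12, 7).

Solutions (with |y| ≤ 50): (2, -1), (-3, -2), (12, 7).


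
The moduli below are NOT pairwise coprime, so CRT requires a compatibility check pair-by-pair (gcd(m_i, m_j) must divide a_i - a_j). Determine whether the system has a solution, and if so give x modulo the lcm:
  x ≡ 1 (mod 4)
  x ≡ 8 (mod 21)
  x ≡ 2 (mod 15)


Moduli 4, 21, 15 are not pairwise coprime, so CRT works modulo lcm(m_i) when all pairwise compatibility conditions hold.
Pairwise compatibility: gcd(m_i, m_j) must divide a_i - a_j for every pair.
Merge one congruence at a time:
  Start: x ≡ 1 (mod 4).
  Combine with x ≡ 8 (mod 21): gcd(4, 21) = 1; 8 - 1 = 7, which IS divisible by 1, so compatible.
    Write x = 1 + 4·t and substitute into x ≡ 8 (mod 21): 4·t ≡ 8 − 1 = 7 (mod 21).
    The inverse of 4 mod 21 is 16 (since 4·16 = 64 = 3·21 + 1), so t ≡ 16·7 = 112 ≡ 7 (mod 21).
    Then x = 1 + 4·7 = 29, valid modulo lcm(4, 21) = 84: x ≡ 29 (mod 84).
  Combine with x ≡ 2 (mod 15): gcd(84, 15) = 3; 2 - 29 = -27, which IS divisible by 3, so compatible.
    Write x = 29 + 84·t and substitute into x ≡ 2 (mod 15): 84·t ≡ 2 − 29 = -27 (mod 15).
    Divide the congruence (and modulus) by g = 3: 28·t ≡ -9 (mod 5).
    Reduce coefficients mod 5: 3·t ≡ 1 (mod 5).
    The inverse of 3 mod 5 is 2 (since 3·2 = 6 = 1·5 + 1), so t ≡ 2·1 = 2 ≡ 2 (mod 5).
    Then x = 29 + 84·2 = 197, valid modulo lcm(84, 15) = 420: x ≡ 197 (mod 420).
Verify: 197 mod 4 = 1, 197 mod 21 = 8, 197 mod 15 = 2.

x ≡ 197 (mod 420).


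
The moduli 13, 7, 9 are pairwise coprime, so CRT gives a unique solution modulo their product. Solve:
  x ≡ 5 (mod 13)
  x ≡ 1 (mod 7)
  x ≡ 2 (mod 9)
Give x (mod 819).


Moduli 13, 7, 9 are pairwise coprime; by CRT there is a unique solution modulo M = 13 · 7 · 9 = 819.
Solve pairwise, accumulating the modulus:
  Start with x ≡ 5 (mod 13).
  Combine with x ≡ 1 (mod 7): since gcd(13, 7) = 1, we get a unique residue mod 91.
    Write x = 5 + 13·t and substitute into x ≡ 1 (mod 7): 13·t ≡ 1 − 5 = -4 (mod 7).
    Reduce coefficients mod 7: 6·t ≡ 3 (mod 7).
    The inverse of 6 mod 7 is 6 (since 6·6 = 36 = 5·7 + 1), so t ≡ 6·3 = 18 ≡ 4 (mod 7).
    Then x = 5 + 13·4 = 57, valid modulo lcm(13, 7) = 91: x ≡ 57 (mod 91).
  Combine with x ≡ 2 (mod 9): since gcd(91, 9) = 1, we get a unique residue mod 819.
    Write x = 57 + 91·t and substitute into x ≡ 2 (mod 9): 91·t ≡ 2 − 57 = -55 (mod 9).
    Reduce coefficients mod 9: 1·t ≡ 8 (mod 9).
    So t ≡ 8 (mod 9).
    Then x = 57 + 91·8 = 785, valid modulo lcm(91, 9) = 819: x ≡ 785 (mod 819).
Verify: 785 mod 13 = 5 ✓, 785 mod 7 = 1 ✓, 785 mod 9 = 2 ✓.

x ≡ 785 (mod 819).


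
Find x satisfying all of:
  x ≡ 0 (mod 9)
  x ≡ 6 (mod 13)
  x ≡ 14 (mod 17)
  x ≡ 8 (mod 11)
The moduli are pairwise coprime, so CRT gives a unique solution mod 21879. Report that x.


Product of moduli M = 9 · 13 · 17 · 11 = 21879.
Merge one congruence at a time:
  Start: x ≡ 0 (mod 9).
  Combine with x ≡ 6 (mod 13); new modulus lcm = 117.
    Write x = 0 + 9·t and substitute into x ≡ 6 (mod 13): 9·t ≡ 6 − 0 = 6 (mod 13).
    The inverse of 9 mod 13 is 3 (since 9·3 = 27 = 2·13 + 1), so t ≡ 3·6 = 18 ≡ 5 (mod 13).
    Then x = 0 + 9·5 = 45, valid modulo lcm(9, 13) = 117: x ≡ 45 (mod 117).
  Combine with x ≡ 14 (mod 17); new modulus lcm = 1989.
    Write x = 45 + 117·t and substitute into x ≡ 14 (mod 17): 117·t ≡ 14 − 45 = -31 (mod 17).
    Reduce coefficients mod 17: 15·t ≡ 3 (mod 17).
    The inverse of 15 mod 17 is 8 (since 15·8 = 120 = 7·17 + 1), so t ≡ 8·3 = 24 ≡ 7 (mod 17).
    Then x = 45 + 117·7 = 864, valid modulo lcm(117, 17) = 1989: x ≡ 864 (mod 1989).
  Combine with x ≡ 8 (mod 11); new modulus lcm = 21879.
    Write x = 864 + 1989·t and substitute into x ≡ 8 (mod 11): 1989·t ≡ 8 − 864 = -856 (mod 11).
    Reduce coefficients mod 11: 9·t ≡ 2 (mod 11).
    The inverse of 9 mod 11 is 5 (since 9·5 = 45 = 4·11 + 1), so t ≡ 5·2 = 10 ≡ 10 (mod 11).
    Then x = 864 + 1989·10 = 20754, valid modulo lcm(1989, 11) = 21879: x ≡ 20754 (mod 21879).
Verify against each original: 20754 mod 9 = 0, 20754 mod 13 = 6, 20754 mod 17 = 14, 20754 mod 11 = 8.

x ≡ 20754 (mod 21879).


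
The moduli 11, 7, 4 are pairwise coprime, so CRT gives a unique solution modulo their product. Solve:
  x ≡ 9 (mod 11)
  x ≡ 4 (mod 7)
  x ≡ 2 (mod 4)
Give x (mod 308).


Moduli 11, 7, 4 are pairwise coprime; by CRT there is a unique solution modulo M = 11 · 7 · 4 = 308.
Solve pairwise, accumulating the modulus:
  Start with x ≡ 9 (mod 11).
  Combine with x ≡ 4 (mod 7): since gcd(11, 7) = 1, we get a unique residue mod 77.
    Write x = 9 + 11·t and substitute into x ≡ 4 (mod 7): 11·t ≡ 4 − 9 = -5 (mod 7).
    Reduce coefficients mod 7: 4·t ≡ 2 (mod 7).
    The inverse of 4 mod 7 is 2 (since 4·2 = 8 = 1·7 + 1), so t ≡ 2·2 = 4 ≡ 4 (mod 7).
    Then x = 9 + 11·4 = 53, valid modulo lcm(11, 7) = 77: x ≡ 53 (mod 77).
  Combine with x ≡ 2 (mod 4): since gcd(77, 4) = 1, we get a unique residue mod 308.
    Write x = 53 + 77·t and substitute into x ≡ 2 (mod 4): 77·t ≡ 2 − 53 = -51 (mod 4).
    Reduce coefficients mod 4: 1·t ≡ 1 (mod 4).
    So t ≡ 1 (mod 4).
    Then x = 53 + 77·1 = 130, valid modulo lcm(77, 4) = 308: x ≡ 130 (mod 308).
Verify: 130 mod 11 = 9 ✓, 130 mod 7 = 4 ✓, 130 mod 4 = 2 ✓.

x ≡ 130 (mod 308).


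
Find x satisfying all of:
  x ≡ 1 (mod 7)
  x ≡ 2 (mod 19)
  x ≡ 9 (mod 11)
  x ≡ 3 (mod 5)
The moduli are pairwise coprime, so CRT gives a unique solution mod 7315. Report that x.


Product of moduli M = 7 · 19 · 11 · 5 = 7315.
Merge one congruence at a time:
  Start: x ≡ 1 (mod 7).
  Combine with x ≡ 2 (mod 19); new modulus lcm = 133.
    Write x = 1 + 7·t and substitute into x ≡ 2 (mod 19): 7·t ≡ 2 − 1 = 1 (mod 19).
    The inverse of 7 mod 19 is 11 (since 7·11 = 77 = 4·19 + 1), so t ≡ 11·1 = 11 ≡ 11 (mod 19).
    Then x = 1 + 7·11 = 78, valid modulo lcm(7, 19) = 133: x ≡ 78 (mod 133).
  Combine with x ≡ 9 (mod 11); new modulus lcm = 1463.
    Write x = 78 + 133·t and substitute into x ≡ 9 (mod 11): 133·t ≡ 9 − 78 = -69 (mod 11).
    Reduce coefficients mod 11: 1·t ≡ 8 (mod 11).
    So t ≡ 8 (mod 11).
    Then x = 78 + 133·8 = 1142, valid modulo lcm(133, 11) = 1463: x ≡ 1142 (mod 1463).
  Combine with x ≡ 3 (mod 5); new modulus lcm = 7315.
    Write x = 1142 + 1463·t and substitute into x ≡ 3 (mod 5): 1463·t ≡ 3 − 1142 = -1139 (mod 5).
    Reduce coefficients mod 5: 3·t ≡ 1 (mod 5).
    The inverse of 3 mod 5 is 2 (since 3·2 = 6 = 1·5 + 1), so t ≡ 2·1 = 2 ≡ 2 (mod 5).
    Then x = 1142 + 1463·2 = 4068, valid modulo lcm(1463, 5) = 7315: x ≡ 4068 (mod 7315).
Verify against each original: 4068 mod 7 = 1, 4068 mod 19 = 2, 4068 mod 11 = 9, 4068 mod 5 = 3.

x ≡ 4068 (mod 7315).


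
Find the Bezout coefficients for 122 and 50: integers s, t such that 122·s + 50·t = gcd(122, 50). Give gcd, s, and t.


Euclidean algorithm on (122, 50) — divide until remainder is 0:
  122 = 2 · 50 + 22
  50 = 2 · 22 + 6
  22 = 3 · 6 + 4
  6 = 1 · 4 + 2
  4 = 2 · 2 + 0
gcd(122, 50) = 2.
Track Bezout coefficients alongside the remainders: start with r₀ = 122 = a·1 + b·0 (s = 1, t = 0) and r₁ = 50 = a·0 + b·1 (s = 0, t = 1); each new remainder r_{k+1} = r_{k-1} − q_k·r_k inherits s_{k+1} = s_{k-1} − q_k·s_k, t_{k+1} = t_{k-1} − q_k·t_k, so r_k = a·s_k + b·t_k at every step:
  q = 2: r = 22, s = 1 − 2·0 = 1, t = 0 − 2·1 = -2  (check: 122·1 + 50·(-2) = 22)
  q = 2: r = 6, s = 0 − 2·1 = -2, t = 1 − 2·(-2) = 5  (check: 122·(-2) + 50·5 = 6)
  q = 3: r = 4, s = 1 − 3·(-2) = 7, t = -2 − 3·5 = -17  (check: 122·7 + 50·(-17) = 4)
  q = 1: r = 2, s = -2 − 1·7 = -9, t = 5 − 1·(-17) = 22  (check: 122·(-9) + 50·22 = 2)
The row with r = 2 (the gcd) gives the Bezout coefficients s = -9, t = 22.
Result: 122 · (-9) + 50 · (22) = 2.

gcd(122, 50) = 2; s = -9, t = 22 (check: 122·(-9) + 50·22 = 2).


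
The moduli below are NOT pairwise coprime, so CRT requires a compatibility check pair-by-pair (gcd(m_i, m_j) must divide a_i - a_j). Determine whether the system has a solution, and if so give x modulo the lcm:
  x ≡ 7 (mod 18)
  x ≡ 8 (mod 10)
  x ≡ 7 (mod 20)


Moduli 18, 10, 20 are not pairwise coprime, so CRT works modulo lcm(m_i) when all pairwise compatibility conditions hold.
Pairwise compatibility: gcd(m_i, m_j) must divide a_i - a_j for every pair.
Merge one congruence at a time:
  Start: x ≡ 7 (mod 18).
  Combine with x ≡ 8 (mod 10): gcd(18, 10) = 2, and 8 - 7 = 1 is NOT divisible by 2.
    ⇒ system is inconsistent (no integer solution).

No solution (the system is inconsistent).


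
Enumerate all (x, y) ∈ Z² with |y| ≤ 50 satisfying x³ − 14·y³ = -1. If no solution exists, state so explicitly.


The equation is x³ - 14y³ = -1. For fixed y, x³ = 14·y³ − 1, so a solution requires the RHS to be a perfect cube.
Strategy: iterate y from -50 to 50, compute RHS = 14·y³ − 1, and check whether it is a (positive or negative) perfect cube.
Check small values of y:
  y = 0: RHS = -1 = (-1)³ ⇒ x = -1 works.
  y = 1: RHS = 13 is not a perfect cube.
  y = -1: RHS = -15 is not a perfect cube.
  y = 2: RHS = 111 is not a perfect cube.
  y = -2: RHS = -113 is not a perfect cube.
  y = 3: RHS = 377 is not a perfect cube.
  y = -3: RHS = -379 is not a perfect cube.
Continuing the search up to |y| = 50 finds no further solutions beyond those listed.
Collected solutions: (-1, 0).

Solutions (with |y| ≤ 50): (-1, 0).


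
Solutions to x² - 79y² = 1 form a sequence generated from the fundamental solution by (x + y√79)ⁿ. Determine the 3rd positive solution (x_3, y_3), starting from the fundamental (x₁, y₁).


Step 1: Find the fundamental solution (x₁, y₁) of x² - 79y² = 1.
  Expand √79 as a continued fraction. a₀ = ⌊√79⌋ = 8; iterate m_{k+1} = d_k·a_k − m_k, d_{k+1} = (79 − m_{k+1}²)/d_k, a_{k+1} = ⌊(a₀ + m_{k+1})/d_{k+1}⌋ (starting m₀ = 0, d₀ = 1), with convergents p_k = a_k·p_{k-1} + p_{k-2}, q_k = a_k·q_{k-1} + q_{k-2} (p₋₁ = 1, q₋₁ = 0):
  k = 0: a₀ = 8; p₀/q₀ = 8/1; p₀² − 79·q₀² = 64 − 79 = -15.
  k = 1: m = 8, d = 15, a = ⌊(8 + 8)/15⌋ = 1; p/q = (1·8 + 1)/(1·1 + 0) = 9/1; p² − 79·q² = 81 − 79 = 2.
  k = 2: m = 7, d = 2, a = ⌊(8 + 7)/2⌋ = 7; p/q = (7·9 + 8)/(7·1 + 1) = 71/8; p² − 79·q² = 5041 − 5056 = -15.
  k = 3: m = 7, d = 15, a = ⌊(8 + 7)/15⌋ = 1; p/q = (1·71 + 9)/(1·8 + 1) = 80/9; p² − 79·q² = 6400 − 6399 = 1.
  The first convergent with p² − 79·q² = 1 gives the fundamental solution (x₁, y₁) = (80, 9).
Step 2: Apply the recurrence (x_{n+1}, y_{n+1}) = (x₁x_n + 79y₁y_n, x₁y_n + y₁x_n) repeatedly.
  From (x_1, y_1) = (80, 9): x_2 = 80·80 + 79·9·9 = 12799; y_2 = 80·9 + 9·80 = 1440.
  From (x_2, y_2) = (12799, 1440): x_3 = 80·12799 + 79·9·1440 = 2047760; y_3 = 80·1440 + 9·12799 = 230391.
Step 3: Verify x_3² - 79·y_3² = 4193321017600 - 4193321017599 = 1 (should be 1). ✓

(x_1, y_1) = (80, 9); (x_3, y_3) = (2047760, 230391).


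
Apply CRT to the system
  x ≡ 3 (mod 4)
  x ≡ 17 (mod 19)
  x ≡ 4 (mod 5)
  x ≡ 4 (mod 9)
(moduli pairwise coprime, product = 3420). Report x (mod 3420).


Product of moduli M = 4 · 19 · 5 · 9 = 3420.
Merge one congruence at a time:
  Start: x ≡ 3 (mod 4).
  Combine with x ≡ 17 (mod 19); new modulus lcm = 76.
    Write x = 3 + 4·t and substitute into x ≡ 17 (mod 19): 4·t ≡ 17 − 3 = 14 (mod 19).
    The inverse of 4 mod 19 is 5 (since 4·5 = 20 = 1·19 + 1), so t ≡ 5·14 = 70 ≡ 13 (mod 19).
    Then x = 3 + 4·13 = 55, valid modulo lcm(4, 19) = 76: x ≡ 55 (mod 76).
  Combine with x ≡ 4 (mod 5); new modulus lcm = 380.
    Write x = 55 + 76·t and substitute into x ≡ 4 (mod 5): 76·t ≡ 4 − 55 = -51 (mod 5).
    Reduce coefficients mod 5: 1·t ≡ 4 (mod 5).
    So t ≡ 4 (mod 5).
    Then x = 55 + 76·4 = 359, valid modulo lcm(76, 5) = 380: x ≡ 359 (mod 380).
  Combine with x ≡ 4 (mod 9); new modulus lcm = 3420.
    Write x = 359 + 380·t and substitute into x ≡ 4 (mod 9): 380·t ≡ 4 − 359 = -355 (mod 9).
    Reduce coefficients mod 9: 2·t ≡ 5 (mod 9).
    The inverse of 2 mod 9 is 5 (since 2·5 = 10 = 1·9 + 1), so t ≡ 5·5 = 25 ≡ 7 (mod 9).
    Then x = 359 + 380·7 = 3019, valid modulo lcm(380, 9) = 3420: x ≡ 3019 (mod 3420).
Verify against each original: 3019 mod 4 = 3, 3019 mod 19 = 17, 3019 mod 5 = 4, 3019 mod 9 = 4.

x ≡ 3019 (mod 3420).


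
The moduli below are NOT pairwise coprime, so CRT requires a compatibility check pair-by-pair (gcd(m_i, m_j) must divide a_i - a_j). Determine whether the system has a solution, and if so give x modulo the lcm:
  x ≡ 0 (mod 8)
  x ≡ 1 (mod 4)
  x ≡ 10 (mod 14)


Moduli 8, 4, 14 are not pairwise coprime, so CRT works modulo lcm(m_i) when all pairwise compatibility conditions hold.
Pairwise compatibility: gcd(m_i, m_j) must divide a_i - a_j for every pair.
Merge one congruence at a time:
  Start: x ≡ 0 (mod 8).
  Combine with x ≡ 1 (mod 4): gcd(8, 4) = 4, and 1 - 0 = 1 is NOT divisible by 4.
    ⇒ system is inconsistent (no integer solution).

No solution (the system is inconsistent).


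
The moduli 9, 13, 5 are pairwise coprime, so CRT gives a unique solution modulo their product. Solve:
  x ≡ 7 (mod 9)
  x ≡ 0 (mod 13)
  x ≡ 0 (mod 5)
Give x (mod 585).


Moduli 9, 13, 5 are pairwise coprime; by CRT there is a unique solution modulo M = 9 · 13 · 5 = 585.
Solve pairwise, accumulating the modulus:
  Start with x ≡ 7 (mod 9).
  Combine with x ≡ 0 (mod 13): since gcd(9, 13) = 1, we get a unique residue mod 117.
    Write x = 7 + 9·t and substitute into x ≡ 0 (mod 13): 9·t ≡ 0 − 7 = -7 (mod 13).
    Reduce coefficients mod 13: 9·t ≡ 6 (mod 13).
    The inverse of 9 mod 13 is 3 (since 9·3 = 27 = 2·13 + 1), so t ≡ 3·6 = 18 ≡ 5 (mod 13).
    Then x = 7 + 9·5 = 52, valid modulo lcm(9, 13) = 117: x ≡ 52 (mod 117).
  Combine with x ≡ 0 (mod 5): since gcd(117, 5) = 1, we get a unique residue mod 585.
    Write x = 52 + 117·t and substitute into x ≡ 0 (mod 5): 117·t ≡ 0 − 52 = -52 (mod 5).
    Reduce coefficients mod 5: 2·t ≡ 3 (mod 5).
    The inverse of 2 mod 5 is 3 (since 2·3 = 6 = 1·5 + 1), so t ≡ 3·3 = 9 ≡ 4 (mod 5).
    Then x = 52 + 117·4 = 520, valid modulo lcm(117, 5) = 585: x ≡ 520 (mod 585).
Verify: 520 mod 9 = 7 ✓, 520 mod 13 = 0 ✓, 520 mod 5 = 0 ✓.

x ≡ 520 (mod 585).


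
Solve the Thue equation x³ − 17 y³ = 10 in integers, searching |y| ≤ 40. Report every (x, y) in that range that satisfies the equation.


The equation is x³ - 17y³ = 10. For fixed y, x³ = 17·y³ + 10, so a solution requires the RHS to be a perfect cube.
Strategy: iterate y from -40 to 40, compute RHS = 17·y³ + 10, and check whether it is a (positive or negative) perfect cube.
Check small values of y:
  y = 0: RHS = 10 is not a perfect cube.
  y = 1: RHS = 27 = (3)³ ⇒ x = 3 works.
  y = -1: RHS = -7 is not a perfect cube.
  y = 2: RHS = 146 is not a perfect cube.
  y = -2: RHS = -126 is not a perfect cube.
  y = 3: RHS = 469 is not a perfect cube.
  y = -3: RHS = -449 is not a perfect cube.
Continuing the search up to |y| = 40 finds no further solutions beyond those listed.
Collected solutions: (3, 1).

Solutions (with |y| ≤ 40): (3, 1).


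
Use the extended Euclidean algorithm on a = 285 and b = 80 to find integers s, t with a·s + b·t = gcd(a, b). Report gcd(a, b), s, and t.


Euclidean algorithm on (285, 80) — divide until remainder is 0:
  285 = 3 · 80 + 45
  80 = 1 · 45 + 35
  45 = 1 · 35 + 10
  35 = 3 · 10 + 5
  10 = 2 · 5 + 0
gcd(285, 80) = 5.
Track Bezout coefficients alongside the remainders: start with r₀ = 285 = a·1 + b·0 (s = 1, t = 0) and r₁ = 80 = a·0 + b·1 (s = 0, t = 1); each new remainder r_{k+1} = r_{k-1} − q_k·r_k inherits s_{k+1} = s_{k-1} − q_k·s_k, t_{k+1} = t_{k-1} − q_k·t_k, so r_k = a·s_k + b·t_k at every step:
  q = 3: r = 45, s = 1 − 3·0 = 1, t = 0 − 3·1 = -3  (check: 285·1 + 80·(-3) = 45)
  q = 1: r = 35, s = 0 − 1·1 = -1, t = 1 − 1·(-3) = 4  (check: 285·(-1) + 80·4 = 35)
  q = 1: r = 10, s = 1 − 1·(-1) = 2, t = -3 − 1·4 = -7  (check: 285·2 + 80·(-7) = 10)
  q = 3: r = 5, s = -1 − 3·2 = -7, t = 4 − 3·(-7) = 25  (check: 285·(-7) + 80·25 = 5)
The row with r = 5 (the gcd) gives the Bezout coefficients s = -7, t = 25.
Result: 285 · (-7) + 80 · (25) = 5.

gcd(285, 80) = 5; s = -7, t = 25 (check: 285·(-7) + 80·25 = 5).


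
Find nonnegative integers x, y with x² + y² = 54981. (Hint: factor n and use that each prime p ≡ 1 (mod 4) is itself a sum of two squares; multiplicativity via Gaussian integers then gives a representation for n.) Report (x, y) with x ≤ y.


Step 1: Factor n = 54981 = 3^2 · 41 · 149.
Step 2: Check the mod-4 condition on each prime factor: 3 ≡ 3 (mod 4), exponent 2 (must be even); 41 ≡ 1 (mod 4), exponent 1; 149 ≡ 1 (mod 4), exponent 1.
All primes ≡ 3 (mod 4) appear to even exponent (or don't appear), so by the two-squares theorem n IS expressible as a sum of two squares.
Step 3: Build a representation. Group n = k² · m with k = 3 and m = 41 · 149 = 6109 (a product of primes ≡ 1 (mod 4)); a representation of m scales to one of n via (k·x)² + (k·y)² = k²(x² + y²). Each prime p ≡ 1 (mod 4) is itself a sum of two squares; find a² by testing p − a² for a perfect square:
  41: 41 − 1² = 40, 41 − 2² = 37, 41 − 3² = 32, 41 − 4² = 25 = 5² ⇒ 41 = 4² + 5².
  149: 149 − 1² = 148, 149 − 2² = 145, 149 − 3² = 140, 149 − 4² = 133, 149 − 5² = 124, 149 − 6² = 113, 149 − 7² = 100 = 10² ⇒ 149 = 7² + 10².
  Combine using the Brahmagupta–Fibonacci identity (a² + b²)(c² + d²) = (ac − bd)² + (ad + bc)² = (ac + bd)² + (ad − bc)²:
  41 · 149 = 6109: from (4² + 5²)(7² + 10²), take (4·7 − 5·10, 4·10 + 5·7) = (28 − 50, 40 + 35) = (-22, 75); dropping signs (only squares matter) gives (22, 75); check 22² + 75² = 484 + 5625 = 6109 ✓.
  Scale by k = 3: (3·22, 3·75) = (66, 225).
Step 4: Order so x ≤ y and verify: 66² + 225² = 4356 + 50625 = 54981 = n. ✓

n = 54981 = 66² + 225² (one valid representation with x ≤ y).


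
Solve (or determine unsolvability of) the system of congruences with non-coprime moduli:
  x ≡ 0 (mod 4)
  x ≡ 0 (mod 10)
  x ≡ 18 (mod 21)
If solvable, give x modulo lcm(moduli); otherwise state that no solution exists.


Moduli 4, 10, 21 are not pairwise coprime, so CRT works modulo lcm(m_i) when all pairwise compatibility conditions hold.
Pairwise compatibility: gcd(m_i, m_j) must divide a_i - a_j for every pair.
Merge one congruence at a time:
  Start: x ≡ 0 (mod 4).
  Combine with x ≡ 0 (mod 10): gcd(4, 10) = 2; 0 - 0 = 0, which IS divisible by 2, so compatible.
    Write x = 0 + 4·t and substitute into x ≡ 0 (mod 10): 4·t ≡ 0 − 0 = 0 (mod 10).
    Divide the congruence (and modulus) by g = 2: 2·t ≡ 0 (mod 5).
    The inverse of 2 mod 5 is 3 (since 2·3 = 6 = 1·5 + 1), so t ≡ 3·0 = 0 ≡ 0 (mod 5).
    Then x = 0 + 4·0 = 0, valid modulo lcm(4, 10) = 20: x ≡ 0 (mod 20).
  Combine with x ≡ 18 (mod 21): gcd(20, 21) = 1; 18 - 0 = 18, which IS divisible by 1, so compatible.
    Write x = 0 + 20·t and substitute into x ≡ 18 (mod 21): 20·t ≡ 18 − 0 = 18 (mod 21).
    The inverse of 20 mod 21 is 20 (since 20·20 = 400 = 19·21 + 1), so t ≡ 20·18 = 360 ≡ 3 (mod 21).
    Then x = 0 + 20·3 = 60, valid modulo lcm(20, 21) = 420: x ≡ 60 (mod 420).
Verify: 60 mod 4 = 0, 60 mod 10 = 0, 60 mod 21 = 18.

x ≡ 60 (mod 420).
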